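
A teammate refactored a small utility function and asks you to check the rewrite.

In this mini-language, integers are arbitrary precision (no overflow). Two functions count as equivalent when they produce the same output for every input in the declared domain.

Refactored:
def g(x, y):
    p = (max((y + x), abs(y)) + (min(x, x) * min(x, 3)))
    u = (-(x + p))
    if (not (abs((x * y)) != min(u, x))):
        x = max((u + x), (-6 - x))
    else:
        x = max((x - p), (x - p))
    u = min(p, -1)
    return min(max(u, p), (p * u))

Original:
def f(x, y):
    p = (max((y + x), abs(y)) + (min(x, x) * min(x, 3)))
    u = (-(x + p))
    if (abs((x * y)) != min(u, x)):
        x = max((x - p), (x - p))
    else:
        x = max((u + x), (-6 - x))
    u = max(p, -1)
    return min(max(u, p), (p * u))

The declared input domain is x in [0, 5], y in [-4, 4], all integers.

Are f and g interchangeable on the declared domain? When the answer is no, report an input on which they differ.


These are not equivalent — on x=0, y=-4 the outputs split (4 vs -4).
f: p becomes 4; next u becomes -4; next (abs((x * y)) != min(u, x)) evaluates to true; next x becomes -4; next u becomes 4; next final value 4
g: p becomes 4; next u becomes -4; next (not (abs((x * y)) != min(u, x))) evaluates to false; next x becomes -4; next u becomes -1; next final value -4
verdict: not equivalent; witness: x=0, y=-4


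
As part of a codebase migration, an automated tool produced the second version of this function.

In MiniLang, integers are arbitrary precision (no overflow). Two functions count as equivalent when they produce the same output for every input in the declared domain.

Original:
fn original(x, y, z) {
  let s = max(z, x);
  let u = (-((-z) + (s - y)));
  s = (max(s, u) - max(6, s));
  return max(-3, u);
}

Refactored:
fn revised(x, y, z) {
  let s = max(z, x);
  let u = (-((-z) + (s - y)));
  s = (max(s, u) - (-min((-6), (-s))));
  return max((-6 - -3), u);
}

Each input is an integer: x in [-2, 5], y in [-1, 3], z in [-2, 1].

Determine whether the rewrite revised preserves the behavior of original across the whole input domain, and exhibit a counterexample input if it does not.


Behavior is preserved: although constant usage differs, min/max/abs usage differs, arithmetic usage differs, the outputs never diverge.
Tracing x=0, y=2, z=-2: original: s becomes 0; next u becomes 0; next s becomes -6; next final value 0 | revised: s becomes 0; next u becomes 0; next s becomes -6; next final value 0 — matching result 0.
Sweeping the whole domain (160 inputs) finds no disagreement.
verdict: equivalent


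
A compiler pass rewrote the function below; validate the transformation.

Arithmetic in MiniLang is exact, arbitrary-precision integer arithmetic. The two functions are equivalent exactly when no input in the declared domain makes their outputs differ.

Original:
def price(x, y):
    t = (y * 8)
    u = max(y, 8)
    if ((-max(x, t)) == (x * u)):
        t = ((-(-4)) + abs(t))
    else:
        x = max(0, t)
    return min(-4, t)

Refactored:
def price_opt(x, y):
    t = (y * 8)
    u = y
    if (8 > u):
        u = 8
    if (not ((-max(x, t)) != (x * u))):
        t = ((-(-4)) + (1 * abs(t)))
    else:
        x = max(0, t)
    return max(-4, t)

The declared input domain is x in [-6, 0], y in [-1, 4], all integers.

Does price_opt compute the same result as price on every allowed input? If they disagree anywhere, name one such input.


There is a counterexample at x=-6, y=-1: -8 on one side, -4 on the other.
price: t = -8; u = 8; ((-max(x, t)) == (x * u)) -> false; x = 0; return -8
price_opt: t = -8; u = -1; (8 > u) -> true; u = 8; (not ((-max(x, t)) != (x * u))) -> false; x = 0; return -4
verdict: not equivalent; witness: x=-6, y=-1


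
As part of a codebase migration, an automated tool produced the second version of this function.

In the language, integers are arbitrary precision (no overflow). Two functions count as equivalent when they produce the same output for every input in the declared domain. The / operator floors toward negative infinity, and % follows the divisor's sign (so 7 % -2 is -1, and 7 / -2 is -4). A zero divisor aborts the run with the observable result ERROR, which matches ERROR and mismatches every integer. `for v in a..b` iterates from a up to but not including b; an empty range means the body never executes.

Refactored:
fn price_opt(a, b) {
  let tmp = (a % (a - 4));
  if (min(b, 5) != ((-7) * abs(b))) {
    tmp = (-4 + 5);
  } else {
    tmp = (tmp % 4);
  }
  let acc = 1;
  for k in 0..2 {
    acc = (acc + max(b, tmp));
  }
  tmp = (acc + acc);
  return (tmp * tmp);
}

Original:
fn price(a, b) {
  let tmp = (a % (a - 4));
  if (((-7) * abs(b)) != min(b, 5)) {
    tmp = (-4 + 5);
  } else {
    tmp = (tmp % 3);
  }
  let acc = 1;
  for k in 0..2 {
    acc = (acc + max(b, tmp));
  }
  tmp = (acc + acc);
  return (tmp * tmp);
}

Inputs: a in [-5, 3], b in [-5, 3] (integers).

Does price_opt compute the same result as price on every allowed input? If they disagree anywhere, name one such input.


There is a counterexample at a=-5, b=0: 36 on one side, 196 on the other.
price: tmp=-5, then (((-7) * abs(b)) != min(b, 5)) is false, then tmp=1, then acc=1, then (k=0), then acc=2, then (k=1), then acc=3, then tmp=6, then returns 36
price_opt: tmp=-5, then (min(b, 5) != ((-7) * abs(b))) is false, then tmp=3, then acc=1, then (k=0), then acc=4, then (k=1), then acc=7, then tmp=14, then returns 196
verdict: not equivalent; witness: a=-5, b=0


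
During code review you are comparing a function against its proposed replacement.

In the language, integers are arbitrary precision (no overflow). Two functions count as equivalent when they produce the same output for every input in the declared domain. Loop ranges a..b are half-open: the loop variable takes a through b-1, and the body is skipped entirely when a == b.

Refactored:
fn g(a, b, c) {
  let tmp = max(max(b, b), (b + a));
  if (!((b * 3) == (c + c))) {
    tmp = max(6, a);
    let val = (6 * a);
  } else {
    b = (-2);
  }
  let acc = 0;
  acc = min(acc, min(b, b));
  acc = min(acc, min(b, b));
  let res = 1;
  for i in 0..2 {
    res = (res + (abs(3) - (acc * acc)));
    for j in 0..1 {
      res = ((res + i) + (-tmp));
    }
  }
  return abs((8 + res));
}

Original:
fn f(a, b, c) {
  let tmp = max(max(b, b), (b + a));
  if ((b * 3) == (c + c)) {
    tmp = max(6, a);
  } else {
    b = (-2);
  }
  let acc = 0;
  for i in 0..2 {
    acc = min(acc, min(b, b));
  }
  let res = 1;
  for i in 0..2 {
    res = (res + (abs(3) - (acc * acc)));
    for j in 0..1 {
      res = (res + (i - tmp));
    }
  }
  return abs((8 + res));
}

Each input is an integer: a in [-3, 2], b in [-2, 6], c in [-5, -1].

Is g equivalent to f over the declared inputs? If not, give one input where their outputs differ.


On input a=-3, b=-2, c=-5, f returns 12 while g returns 4.
verdict: not equivalent; witness: a=-3, b=-2, c=-5


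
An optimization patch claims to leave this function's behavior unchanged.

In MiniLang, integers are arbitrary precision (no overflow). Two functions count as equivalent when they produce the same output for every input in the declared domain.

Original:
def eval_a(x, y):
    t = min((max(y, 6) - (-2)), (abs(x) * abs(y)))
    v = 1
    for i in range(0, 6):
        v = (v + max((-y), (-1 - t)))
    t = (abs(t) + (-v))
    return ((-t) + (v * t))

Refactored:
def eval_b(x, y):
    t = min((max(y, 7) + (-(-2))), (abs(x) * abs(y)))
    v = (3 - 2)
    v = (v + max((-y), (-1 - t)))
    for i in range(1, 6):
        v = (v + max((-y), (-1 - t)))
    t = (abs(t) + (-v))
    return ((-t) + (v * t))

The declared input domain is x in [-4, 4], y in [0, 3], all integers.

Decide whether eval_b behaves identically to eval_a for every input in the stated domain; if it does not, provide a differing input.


Evaluate both at x=-4, y=3.
eval_a: t = 8; v = 1; [i=0]; v = -2; [i=1]; v = -5; [i=2]; v = -8; [i=3]; v = -11; [i=4]; v = -14; [i=5]; v = -17; t = 25; return -450
eval_b: t = 9; v = 1; v = -2; [i=1]; v = -5; [i=2]; v = -8; [i=3]; v = -11; [i=4]; v = -14; [i=5]; v = -17; t = 26; return -468
-450 against -468: the behavior changed.
verdict: not equivalent; witness: x=-4, y=3


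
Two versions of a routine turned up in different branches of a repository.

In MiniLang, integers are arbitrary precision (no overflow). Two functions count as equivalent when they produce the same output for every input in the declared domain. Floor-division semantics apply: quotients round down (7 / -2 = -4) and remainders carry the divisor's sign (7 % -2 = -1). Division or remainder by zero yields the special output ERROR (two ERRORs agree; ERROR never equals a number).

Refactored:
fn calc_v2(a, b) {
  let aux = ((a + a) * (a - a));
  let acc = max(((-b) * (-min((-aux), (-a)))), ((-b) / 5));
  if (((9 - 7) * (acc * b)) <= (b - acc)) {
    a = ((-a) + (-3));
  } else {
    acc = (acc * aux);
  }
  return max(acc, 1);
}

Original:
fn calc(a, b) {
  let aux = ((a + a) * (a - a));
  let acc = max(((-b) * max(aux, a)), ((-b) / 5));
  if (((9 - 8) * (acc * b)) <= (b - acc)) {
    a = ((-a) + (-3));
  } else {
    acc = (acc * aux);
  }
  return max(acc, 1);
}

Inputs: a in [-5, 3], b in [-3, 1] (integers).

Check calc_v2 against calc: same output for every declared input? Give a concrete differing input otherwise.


Not equivalent: a=2, b=-1 separates them (1 vs 2).
calc: aux := 0 | acc := 2 | (((9 - 8) * (acc * b)) <= (b - acc)): false | acc := 0 | result 1
calc_v2: aux := 0 | acc := 2 | (((9 - 7) * (acc * b)) <= (b - acc)): true | a := -5 | result 2
verdict: not equivalent; witness: a=2, b=-1


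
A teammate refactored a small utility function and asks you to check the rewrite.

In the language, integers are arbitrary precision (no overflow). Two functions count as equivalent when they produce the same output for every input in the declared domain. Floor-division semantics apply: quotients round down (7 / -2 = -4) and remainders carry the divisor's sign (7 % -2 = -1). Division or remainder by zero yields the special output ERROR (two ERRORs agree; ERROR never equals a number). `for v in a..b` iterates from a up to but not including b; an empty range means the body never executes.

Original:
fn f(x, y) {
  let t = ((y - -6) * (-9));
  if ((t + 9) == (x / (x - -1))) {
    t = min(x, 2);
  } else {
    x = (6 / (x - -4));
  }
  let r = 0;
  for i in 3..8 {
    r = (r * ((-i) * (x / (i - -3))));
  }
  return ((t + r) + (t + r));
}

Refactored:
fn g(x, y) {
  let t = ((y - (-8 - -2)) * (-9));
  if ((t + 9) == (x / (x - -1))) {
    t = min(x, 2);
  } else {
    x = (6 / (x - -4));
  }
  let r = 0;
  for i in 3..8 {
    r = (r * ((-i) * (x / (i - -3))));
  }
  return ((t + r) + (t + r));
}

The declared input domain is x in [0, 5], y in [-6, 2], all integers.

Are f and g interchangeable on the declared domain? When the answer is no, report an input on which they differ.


Comparing the listings, the differences include: constant usage differs, arithmetic usage differs.
Spot check at x=3, y=-1 — f: t becomes -45; next ((t + 9) == (x / (x - -1))) evaluates to false; next x becomes 0; next r becomes 0; next at i=3:; next r becomes 0; next at i=4:; next r becomes 0; next at i=5:; next r becomes 0; next at i=6:; next r becomes 0; next at i=7:; next r becomes 0; next final value -90. g: t becomes -45; next ((t + 9) == (x / (x - -1))) evaluates to false; next x becomes 0; next r becomes 0; next at i=3:; next r becomes 0; next at i=4:; next r becomes 0; next at i=5:; next r becomes 0; next at i=6:; next r becomes 0; next at i=7:; next r becomes 0; next final value -90. Both give -90.
Checked all 54 inputs in the declared domain: the outputs agree on every one.
verdict: equivalent


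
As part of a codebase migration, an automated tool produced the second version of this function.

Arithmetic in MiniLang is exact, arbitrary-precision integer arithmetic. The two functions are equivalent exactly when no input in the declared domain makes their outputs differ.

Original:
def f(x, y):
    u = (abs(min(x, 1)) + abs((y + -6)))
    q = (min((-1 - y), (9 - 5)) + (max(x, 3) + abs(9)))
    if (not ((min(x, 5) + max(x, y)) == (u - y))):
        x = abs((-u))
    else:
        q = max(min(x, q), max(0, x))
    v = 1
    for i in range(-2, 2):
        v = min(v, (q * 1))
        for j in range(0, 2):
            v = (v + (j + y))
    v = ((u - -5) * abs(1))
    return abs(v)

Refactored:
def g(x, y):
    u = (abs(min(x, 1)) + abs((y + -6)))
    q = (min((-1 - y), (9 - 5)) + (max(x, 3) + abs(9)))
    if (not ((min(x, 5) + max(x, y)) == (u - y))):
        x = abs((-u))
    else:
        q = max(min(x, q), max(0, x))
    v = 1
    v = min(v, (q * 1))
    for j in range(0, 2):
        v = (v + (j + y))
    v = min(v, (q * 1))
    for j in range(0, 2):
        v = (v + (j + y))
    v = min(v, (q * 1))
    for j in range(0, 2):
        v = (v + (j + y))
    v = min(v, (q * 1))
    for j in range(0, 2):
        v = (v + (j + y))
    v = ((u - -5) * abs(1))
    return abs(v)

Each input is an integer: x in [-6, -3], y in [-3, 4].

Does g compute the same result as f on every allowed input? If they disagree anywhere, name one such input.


Behavior is preserved: although local variable names differ, statement counts differ, min/max/abs usage differs, arithmetic usage differs, constant usage differs, loop structure differs, the outputs never diverge.
Spot check at x=-4, y=3 — f: u = 7; q = 8; (not ((min(x, 5) + max(x, y)) == (u - y))) -> true; x = 7; v = 1; [i=-2]; v = 1; [j=0]; v = 4; [j=1]; v = 8; [i=-1]; v = 8; [j=0]; v = 11; [j=1]; v = 15; [i=0]; v = 8; [j=0]; v = 11; [j=1]; v = 15; [i=1]; v = 8; [j=0]; v = 11; [j=1]; v = 15; v = 12; return 12. g: u = 7; q = 8; (not ((min(x, 5) + max(x, y)) == (u - y))) -> true; x = 7; v = 1; v = 1; [j=0]; v = 4; [j=1]; v = 8; v = 8; [j=0]; v = 11; [j=1]; v = 15; v = 8; [j=0]; v = 11; [j=1]; v = 15; v = 8; [j=0]; v = 11; [j=1]; v = 15; v = 12; return 12. Both give 12.
Across all 32 domain points the two functions coincide.
verdict: equivalent


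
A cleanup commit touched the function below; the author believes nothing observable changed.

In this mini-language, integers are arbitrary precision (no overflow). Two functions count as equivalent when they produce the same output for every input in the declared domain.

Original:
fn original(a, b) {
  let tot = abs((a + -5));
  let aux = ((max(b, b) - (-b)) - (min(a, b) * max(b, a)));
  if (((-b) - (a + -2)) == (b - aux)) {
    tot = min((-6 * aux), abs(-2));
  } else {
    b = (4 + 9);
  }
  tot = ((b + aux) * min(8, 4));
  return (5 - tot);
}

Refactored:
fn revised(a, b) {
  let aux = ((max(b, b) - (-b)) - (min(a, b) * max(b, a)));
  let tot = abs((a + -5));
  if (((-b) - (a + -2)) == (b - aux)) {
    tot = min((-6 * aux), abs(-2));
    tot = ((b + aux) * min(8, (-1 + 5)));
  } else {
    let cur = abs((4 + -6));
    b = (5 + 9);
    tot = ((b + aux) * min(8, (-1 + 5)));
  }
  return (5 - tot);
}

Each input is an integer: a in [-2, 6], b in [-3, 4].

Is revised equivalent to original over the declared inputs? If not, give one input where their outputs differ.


Run the pair on a=-2, b=-3.
original: tot = 7; aux = -12; (((-b) - (a + -2)) == (b - aux)) -> false; b = 13; tot = 4; return 1
revised: aux = -12; tot = 7; (((-b) - (a + -2)) == (b - aux)) -> false; cur = 2; b = 14; tot = 8; return -3
1 vs -3 — the two versions disagree here.
verdict: not equivalent; witness: a=-2, b=-3


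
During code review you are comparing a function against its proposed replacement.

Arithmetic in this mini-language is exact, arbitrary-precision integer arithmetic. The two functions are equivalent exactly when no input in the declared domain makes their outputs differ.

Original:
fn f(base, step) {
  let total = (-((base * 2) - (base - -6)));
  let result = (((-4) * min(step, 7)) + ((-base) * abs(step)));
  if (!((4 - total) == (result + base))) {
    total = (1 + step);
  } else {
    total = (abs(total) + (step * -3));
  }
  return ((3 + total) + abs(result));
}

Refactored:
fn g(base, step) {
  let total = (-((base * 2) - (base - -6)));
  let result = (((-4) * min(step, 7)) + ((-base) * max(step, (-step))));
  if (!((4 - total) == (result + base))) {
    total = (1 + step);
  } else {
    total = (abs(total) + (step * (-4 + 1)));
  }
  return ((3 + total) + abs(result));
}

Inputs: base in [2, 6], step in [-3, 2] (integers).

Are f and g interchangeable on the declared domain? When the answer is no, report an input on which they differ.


Side by side, the visible changes include: min/max/abs usage differs; also arithmetic usage differs; also constant usage differs.
Spot check at base=4, step=2 — f: total = 2; result = -16; (!((4 - total) == (result + base))) -> true; total = 3; return 22. g: total = 2; result = -16; (!((4 - total) == (result + base))) -> true; total = 3; return 22. Both give 22.
Across all 30 domain points the two functions coincide.
verdict: equivalent


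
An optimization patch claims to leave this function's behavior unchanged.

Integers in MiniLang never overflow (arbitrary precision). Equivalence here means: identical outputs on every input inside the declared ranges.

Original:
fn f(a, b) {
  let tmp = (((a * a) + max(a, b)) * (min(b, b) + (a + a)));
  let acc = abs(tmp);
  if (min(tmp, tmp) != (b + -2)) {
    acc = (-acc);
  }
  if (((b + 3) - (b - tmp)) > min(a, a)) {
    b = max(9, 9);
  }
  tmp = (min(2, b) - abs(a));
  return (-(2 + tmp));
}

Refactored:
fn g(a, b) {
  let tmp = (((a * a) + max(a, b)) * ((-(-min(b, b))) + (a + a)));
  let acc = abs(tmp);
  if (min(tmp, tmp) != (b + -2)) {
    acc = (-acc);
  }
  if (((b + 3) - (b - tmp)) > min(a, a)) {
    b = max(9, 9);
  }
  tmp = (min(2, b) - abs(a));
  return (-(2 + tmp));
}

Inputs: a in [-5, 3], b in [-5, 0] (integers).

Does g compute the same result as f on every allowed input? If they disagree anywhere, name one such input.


This is a faithful refactor — same computation, different form, but the computed results match everywhere.
Tracing a=3, b=-4: f: tmp=24, then acc=24, then (min(tmp, tmp) != (b + -2)) is true, then acc=-24, then (((b + 3) - (b - tmp)) > min(a, a)) is true, then b=9, then tmp=-1, then returns -1 | g: tmp=24, then acc=24, then (min(tmp, tmp) != (b + -2)) is true, then acc=-24, then (((b + 3) - (b - tmp)) > min(a, a)) is true, then b=9, then tmp=-1, then returns -1 — matching result -1.
Sweeping the whole domain (54 inputs) finds no disagreement.
verdict: equivalent


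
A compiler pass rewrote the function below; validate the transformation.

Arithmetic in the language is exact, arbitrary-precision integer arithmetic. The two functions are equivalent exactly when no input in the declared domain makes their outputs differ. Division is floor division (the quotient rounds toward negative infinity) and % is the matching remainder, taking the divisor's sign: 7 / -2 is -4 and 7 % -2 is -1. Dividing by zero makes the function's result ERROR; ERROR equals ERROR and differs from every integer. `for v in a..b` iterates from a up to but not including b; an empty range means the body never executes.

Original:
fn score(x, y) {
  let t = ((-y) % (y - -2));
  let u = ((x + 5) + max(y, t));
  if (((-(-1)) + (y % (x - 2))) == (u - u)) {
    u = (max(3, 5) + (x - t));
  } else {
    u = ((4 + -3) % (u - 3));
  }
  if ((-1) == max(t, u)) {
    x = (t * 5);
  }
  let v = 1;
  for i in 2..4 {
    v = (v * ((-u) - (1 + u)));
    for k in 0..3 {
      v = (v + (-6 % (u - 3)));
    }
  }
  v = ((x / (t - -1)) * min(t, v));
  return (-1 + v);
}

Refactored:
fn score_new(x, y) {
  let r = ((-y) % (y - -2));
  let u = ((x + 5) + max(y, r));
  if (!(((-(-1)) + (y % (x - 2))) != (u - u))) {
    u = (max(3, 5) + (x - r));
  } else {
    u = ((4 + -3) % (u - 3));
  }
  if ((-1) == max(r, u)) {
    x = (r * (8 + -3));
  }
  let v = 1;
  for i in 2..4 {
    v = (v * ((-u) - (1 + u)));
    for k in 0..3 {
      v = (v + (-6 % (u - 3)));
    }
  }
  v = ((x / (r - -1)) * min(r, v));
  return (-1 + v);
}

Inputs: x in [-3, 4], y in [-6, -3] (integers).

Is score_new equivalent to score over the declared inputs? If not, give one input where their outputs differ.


Behavior is preserved: although boolean connective usage differs; also constant usage differs; also arithmetic usage differs; also local variable names differ; also comparison usage differs, the outputs never diverge.
As a probe, take x=-3, y=-4: score runs t = 0; u = 2; (((-(-1)) + (y % (x - 2))) == (u - u)) -> false; u = 0; ((-1) == max(t, u)) -> false; v = 1; [i=2]; v = -1; [k=0]; v = -1; [k=1]; v = -1; [k=2]; v = -1; [i=3]; v = 1; [k=0]; v = 1; [k=1]; v = 1; [k=2]; v = 1; v = 0; return -1; score_new runs r = 0; u = 2; (!(((-(-1)) + (y % (x - 2))) != (u - u))) -> false; u = 0; ((-1) == max(r, u)) -> false; v = 1; [i=2]; v = -1; [k=0]; v = -1; [k=1]; v = -1; [k=2]; v = -1; [i=3]; v = 1; [k=0]; v = 1; [k=1]; v = 1; [k=2]; v = 1; v = 0; return -1; both end at -1.
Checked all 32 inputs in the declared domain: the outputs agree on every one.
verdict: equivalent


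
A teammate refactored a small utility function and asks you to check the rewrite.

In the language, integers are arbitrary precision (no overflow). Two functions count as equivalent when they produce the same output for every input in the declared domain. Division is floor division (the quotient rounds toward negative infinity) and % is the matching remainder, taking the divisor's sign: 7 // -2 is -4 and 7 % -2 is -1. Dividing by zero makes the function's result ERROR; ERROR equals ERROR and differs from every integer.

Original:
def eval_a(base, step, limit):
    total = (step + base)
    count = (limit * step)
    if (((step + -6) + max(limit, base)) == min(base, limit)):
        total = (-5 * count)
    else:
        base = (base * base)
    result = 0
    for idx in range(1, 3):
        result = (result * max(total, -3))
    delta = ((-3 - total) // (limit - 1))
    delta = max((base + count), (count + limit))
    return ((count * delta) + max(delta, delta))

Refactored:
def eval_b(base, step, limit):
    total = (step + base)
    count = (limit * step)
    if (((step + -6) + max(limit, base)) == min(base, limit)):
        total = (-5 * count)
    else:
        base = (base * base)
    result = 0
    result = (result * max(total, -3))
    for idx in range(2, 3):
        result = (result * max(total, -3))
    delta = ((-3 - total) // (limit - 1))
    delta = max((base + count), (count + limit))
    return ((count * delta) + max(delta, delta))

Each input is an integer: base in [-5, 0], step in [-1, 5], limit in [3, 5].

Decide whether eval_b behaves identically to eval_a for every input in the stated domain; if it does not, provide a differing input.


Reading the diff, among the changes: arithmetic usage differs; statement counts differ; loop structure differs; min/max/abs usage differs; constant usage differs.
Spot check at base=-1, step=5, limit=4 — eval_a: total := 4 | count := 20 | (((step + -6) + max(limit, base)) == min(base, limit)): false | base := 1 | result := 0 | iter idx=1: | result := 0 | iter idx=2: | result := 0 | delta := -3 | delta := 24 | result 504. eval_b: total := 4 | count := 20 | (((step + -6) + max(limit, base)) == min(base, limit)): false | base := 1 | result := 0 | result := 0 | iter idx=2: | result := 0 | delta := -3 | delta := 24 | result 504. Both give 504.
Across all 126 domain points the two functions coincide.
verdict: equivalent


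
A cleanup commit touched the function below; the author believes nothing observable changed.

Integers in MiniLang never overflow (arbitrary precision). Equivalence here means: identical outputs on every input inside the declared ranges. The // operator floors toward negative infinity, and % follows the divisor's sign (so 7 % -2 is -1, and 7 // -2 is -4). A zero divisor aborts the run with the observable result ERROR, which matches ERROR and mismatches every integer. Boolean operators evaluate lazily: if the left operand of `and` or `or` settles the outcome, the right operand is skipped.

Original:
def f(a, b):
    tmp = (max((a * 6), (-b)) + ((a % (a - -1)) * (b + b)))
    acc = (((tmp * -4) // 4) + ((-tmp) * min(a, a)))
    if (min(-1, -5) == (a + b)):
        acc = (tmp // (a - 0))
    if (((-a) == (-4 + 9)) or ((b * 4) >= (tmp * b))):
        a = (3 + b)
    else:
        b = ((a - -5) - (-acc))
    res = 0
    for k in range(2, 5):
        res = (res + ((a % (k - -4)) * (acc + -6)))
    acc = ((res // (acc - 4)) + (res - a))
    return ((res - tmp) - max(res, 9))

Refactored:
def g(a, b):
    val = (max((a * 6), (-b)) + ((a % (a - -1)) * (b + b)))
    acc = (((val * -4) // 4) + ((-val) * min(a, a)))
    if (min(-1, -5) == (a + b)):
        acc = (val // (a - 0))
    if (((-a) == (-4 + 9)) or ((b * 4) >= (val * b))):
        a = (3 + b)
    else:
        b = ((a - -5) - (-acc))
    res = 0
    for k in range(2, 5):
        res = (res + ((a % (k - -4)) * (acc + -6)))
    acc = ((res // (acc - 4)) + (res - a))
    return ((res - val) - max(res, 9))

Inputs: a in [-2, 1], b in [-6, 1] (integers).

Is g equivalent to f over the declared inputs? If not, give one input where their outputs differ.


This is a faithful refactor — local variable names differ, but the computed results match everywhere.
Spot check at a=1, b=-4 — f: tmp=-2, then acc=4, then (min(-1, -5) == (a + b)) is false, then (((-a) == (-4 + 9)) or ((b * 4) >= (tmp * b))) is false, then b=10, then res=0, then (k=2), then res=-2, then (k=3), then res=-4, then (k=4), then res=-6, then a zero divisor aborts: ERROR. g: val=-2, then acc=4, then (min(-1, -5) == (a + b)) is false, then (((-a) == (-4 + 9)) or ((b * 4) >= (val * b))) is false, then b=10, then res=0, then (k=2), then res=-2, then (k=3), then res=-4, then (k=4), then res=-6, then a zero divisor aborts: ERROR. Both give ERROR.
Across all 32 domain points the two functions coincide.
verdict: equivalent


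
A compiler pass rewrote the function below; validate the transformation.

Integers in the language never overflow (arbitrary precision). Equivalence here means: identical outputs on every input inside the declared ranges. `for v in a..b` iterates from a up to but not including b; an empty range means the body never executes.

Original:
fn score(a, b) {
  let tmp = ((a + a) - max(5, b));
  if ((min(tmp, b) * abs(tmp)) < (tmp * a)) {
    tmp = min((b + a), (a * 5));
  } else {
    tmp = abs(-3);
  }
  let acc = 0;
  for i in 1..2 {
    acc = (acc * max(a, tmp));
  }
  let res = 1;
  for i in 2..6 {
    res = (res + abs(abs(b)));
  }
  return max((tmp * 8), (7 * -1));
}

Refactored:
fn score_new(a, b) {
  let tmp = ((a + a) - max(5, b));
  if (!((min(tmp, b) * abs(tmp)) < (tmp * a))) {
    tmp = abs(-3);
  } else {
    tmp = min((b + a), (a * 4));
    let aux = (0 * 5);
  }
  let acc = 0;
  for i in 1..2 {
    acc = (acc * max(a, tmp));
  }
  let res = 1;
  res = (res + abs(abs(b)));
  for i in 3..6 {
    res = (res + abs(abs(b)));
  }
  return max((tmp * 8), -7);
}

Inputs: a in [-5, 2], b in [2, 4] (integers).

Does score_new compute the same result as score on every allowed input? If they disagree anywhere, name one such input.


Try a=1, b=4.
score: tmp=-3, then ((min(tmp, b) * abs(tmp)) < (tmp * a)) is true, then tmp=5, then acc=0, then (i=1), then acc=0, then res=1, then (i=2), then res=5, then (i=3), then res=9, then (i=4), then res=13, then (i=5), then res=17, then returns 40
score_new: tmp=-3, then (!((min(tmp, b) * abs(tmp)) < (tmp * a))) is false, then tmp=4, then aux=0, then acc=0, then (i=1), then acc=0, then res=1, then res=5, then (i=3), then res=9, then (i=4), then res=13, then (i=5), then res=17, then returns 32
40 vs 32 — the two versions disagree here.
verdict: not equivalent; witness: a=1, b=4


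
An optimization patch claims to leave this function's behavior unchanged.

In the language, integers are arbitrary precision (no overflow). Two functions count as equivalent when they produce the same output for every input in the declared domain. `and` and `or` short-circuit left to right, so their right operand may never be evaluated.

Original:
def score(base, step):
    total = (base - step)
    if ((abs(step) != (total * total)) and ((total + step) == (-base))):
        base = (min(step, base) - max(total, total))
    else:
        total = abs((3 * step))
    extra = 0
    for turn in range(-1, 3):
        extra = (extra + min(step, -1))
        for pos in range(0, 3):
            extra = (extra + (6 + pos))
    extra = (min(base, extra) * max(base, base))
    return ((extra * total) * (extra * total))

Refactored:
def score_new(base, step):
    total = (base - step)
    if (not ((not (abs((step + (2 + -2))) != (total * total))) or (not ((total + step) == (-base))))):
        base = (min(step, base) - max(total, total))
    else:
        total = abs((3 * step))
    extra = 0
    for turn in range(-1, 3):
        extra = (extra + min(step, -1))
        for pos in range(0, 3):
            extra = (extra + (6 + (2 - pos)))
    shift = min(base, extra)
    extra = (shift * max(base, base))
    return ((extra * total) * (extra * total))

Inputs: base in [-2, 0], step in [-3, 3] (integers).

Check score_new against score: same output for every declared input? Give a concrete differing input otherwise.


Comparing the listings, the differences include: arithmetic usage differs, and constant usage differs, and statement counts differ, and local variable names differ, and boolean connective usage differs.
Tracing base=0, step=1: score: total=-1, then ((abs(step) != (total * total)) and ((total + step) == (-base))) is false, then total=3, then extra=0, then (turn=-1), then extra=-1, then (pos=0), then extra=5, then (pos=1), then extra=12, then (pos=2), then extra=20, then (turn=0), then extra=19, then (pos=0), then extra=25, then (pos=1), then extra=32, then (pos=2), then extra=40, then (turn=1), then extra=39, then (pos=0), then extra=45, then (pos=1), then extra=52, then (pos=2), then extra=60, then (turn=2), then extra=59, then (pos=0), then extra=65, then (pos=1), then extra=72, then (pos=2), then extra=80, then extra=0, then returns 0 | score_new: total=-1, then (not ((not (abs((step + (2 + -2))) != (total * total))) or (not ((total + step) == (-base))))) is false, then total=3, then extra=0, then (turn=-1), then extra=-1, then (pos=0), then extra=7, then (pos=1), then extra=14, then (pos=2), then extra=20, then (turn=0), then extra=19, then (pos=0), then extra=27, then (pos=1), then extra=34, then (pos=2), then extra=40, then (turn=1), then extra=39, then (pos=0), then extra=47, then (pos=1), then extra=54, then (pos=2), then extra=60, then (turn=2), then extra=59, then (pos=0), then extra=67, then (pos=1), then extra=74, then (pos=2), then extra=80, then shift=0, then extra=0, then returns 0 — matching result 0.
Checked all 21 inputs in the declared domain: the outputs agree on every one.
verdict: equivalent


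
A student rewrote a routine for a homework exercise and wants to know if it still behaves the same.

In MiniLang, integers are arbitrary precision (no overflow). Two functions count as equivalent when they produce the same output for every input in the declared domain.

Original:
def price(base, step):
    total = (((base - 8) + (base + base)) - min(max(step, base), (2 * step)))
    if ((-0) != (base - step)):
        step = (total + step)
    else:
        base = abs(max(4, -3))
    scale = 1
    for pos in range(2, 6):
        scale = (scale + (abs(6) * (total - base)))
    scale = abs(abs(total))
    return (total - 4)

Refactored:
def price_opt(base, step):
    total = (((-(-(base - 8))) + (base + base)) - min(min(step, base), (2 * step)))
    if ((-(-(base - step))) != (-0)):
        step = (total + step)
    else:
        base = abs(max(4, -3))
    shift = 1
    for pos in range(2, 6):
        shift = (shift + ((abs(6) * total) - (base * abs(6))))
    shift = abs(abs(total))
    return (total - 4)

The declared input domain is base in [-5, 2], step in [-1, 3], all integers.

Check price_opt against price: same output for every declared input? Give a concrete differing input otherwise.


Not equivalent: base=-5, step=-1 separates them (-25 vs -22).
price: total=-21, then ((-0) != (base - step)) is true, then step=-22, then scale=1, then (pos=2), then scale=-95, then (pos=3), then scale=-191, then (pos=4), then scale=-287, then (pos=5), then scale=-383, then scale=21, then returns -25
price_opt: total=-18, then ((-(-(base - step))) != (-0)) is true, then step=-19, then shift=1, then (pos=2), then shift=-77, then (pos=3), then shift=-155, then (pos=4), then shift=-233, then (pos=5), then shift=-311, then shift=18, then returns -22
verdict: not equivalent; witness: base=-5, step=-1


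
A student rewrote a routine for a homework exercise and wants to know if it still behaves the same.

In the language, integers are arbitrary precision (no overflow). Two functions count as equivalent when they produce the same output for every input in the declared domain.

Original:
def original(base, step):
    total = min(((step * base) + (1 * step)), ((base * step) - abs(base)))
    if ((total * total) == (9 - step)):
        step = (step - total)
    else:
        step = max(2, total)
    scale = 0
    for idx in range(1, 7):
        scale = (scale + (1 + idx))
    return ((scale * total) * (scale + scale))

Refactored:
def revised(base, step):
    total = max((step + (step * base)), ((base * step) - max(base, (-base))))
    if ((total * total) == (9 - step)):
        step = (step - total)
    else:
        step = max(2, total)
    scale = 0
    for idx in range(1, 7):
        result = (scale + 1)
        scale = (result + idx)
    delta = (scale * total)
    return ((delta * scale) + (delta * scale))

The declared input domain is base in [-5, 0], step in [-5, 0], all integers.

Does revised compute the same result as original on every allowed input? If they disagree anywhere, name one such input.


Not equivalent: base=-5, step=-4 separates them (21870 vs 23328).
original: total becomes 15; next ((total * total) == (9 - step)) evaluates to false; next step becomes 15; next scale becomes 0; next at idx=1:; next scale becomes 2; next at idx=2:; next scale becomes 5; next at idx=3:; next scale becomes 9; next at idx=4:; next scale becomes 14; next at idx=5:; next scale becomes 20; next at idx=6:; next scale becomes 27; next final value 21870
revised: total becomes 16; next ((total * total) == (9 - step)) evaluates to false; next step becomes 16; next scale becomes 0; next at idx=1:; next result becomes 1; next scale becomes 2; next at idx=2:; next result becomes 3; next scale becomes 5; next at idx=3:; next result becomes 6; next scale becomes 9; next at idx=4:; next result becomes 10; next scale becomes 14; next at idx=5:; next result becomes 15; next scale becomes 20; next at idx=6:; next result becomes 21; next scale becomes 27; next delta becomes 432; next final value 23328
verdict: not equivalent; witness: base=-5, step=-4


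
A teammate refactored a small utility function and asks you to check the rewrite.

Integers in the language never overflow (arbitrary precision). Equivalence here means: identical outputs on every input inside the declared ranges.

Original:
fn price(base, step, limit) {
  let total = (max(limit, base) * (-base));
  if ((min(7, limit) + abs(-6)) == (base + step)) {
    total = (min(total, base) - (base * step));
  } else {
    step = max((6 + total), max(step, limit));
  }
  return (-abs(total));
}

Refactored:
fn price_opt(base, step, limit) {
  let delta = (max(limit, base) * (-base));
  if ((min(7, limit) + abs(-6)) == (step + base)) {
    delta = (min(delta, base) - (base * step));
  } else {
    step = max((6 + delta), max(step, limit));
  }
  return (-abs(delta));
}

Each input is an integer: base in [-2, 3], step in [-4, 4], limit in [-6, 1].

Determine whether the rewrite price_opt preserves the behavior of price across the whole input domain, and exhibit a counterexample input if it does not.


Equivalent — the differences include local variable names differ, yet no declared input distinguishes the two.
One worked example (base=1, step=4, limit=-6) — price: total becomes -1; next ((min(7, limit) + abs(-6)) == (base + step)) evaluates to false; next step becomes 5; next final value -1; price_opt: delta becomes -1; next ((min(7, limit) + abs(-6)) == (step + base)) evaluates to false; next step becomes 5; next final value -1; agreement on -1.
Across all 432 domain points the two functions coincide.
verdict: equivalent


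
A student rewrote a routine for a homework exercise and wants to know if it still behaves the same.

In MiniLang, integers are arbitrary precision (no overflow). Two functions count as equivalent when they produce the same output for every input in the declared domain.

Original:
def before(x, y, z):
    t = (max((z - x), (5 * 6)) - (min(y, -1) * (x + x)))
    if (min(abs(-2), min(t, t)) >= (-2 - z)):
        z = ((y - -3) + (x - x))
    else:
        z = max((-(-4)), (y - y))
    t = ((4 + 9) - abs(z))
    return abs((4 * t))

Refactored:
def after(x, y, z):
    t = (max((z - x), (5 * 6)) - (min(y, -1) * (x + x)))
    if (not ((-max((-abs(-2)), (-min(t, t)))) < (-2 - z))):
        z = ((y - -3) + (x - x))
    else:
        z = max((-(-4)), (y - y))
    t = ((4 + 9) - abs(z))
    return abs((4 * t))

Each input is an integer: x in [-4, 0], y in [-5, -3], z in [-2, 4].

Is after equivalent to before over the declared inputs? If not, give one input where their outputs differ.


The two versions differ — the changes include comparison usage differs, plus boolean connective usage differs, plus min/max/abs usage differs.
Spot check at x=-3, y=-3, z=3 — before: t becomes 12; next (min(abs(-2), min(t, t)) >= (-2 - z)) evaluates to true; next z becomes 0; next t becomes 13; next final value 52. after: t becomes 12; next (not ((-max((-abs(-2)), (-min(t, t)))) < (-2 - z))) evaluates to true; next z becomes 0; next t becomes 13; next final value 52. Both give 52.
An exhaustive pass over the 105 declared inputs shows identical outputs.
verdict: equivalent


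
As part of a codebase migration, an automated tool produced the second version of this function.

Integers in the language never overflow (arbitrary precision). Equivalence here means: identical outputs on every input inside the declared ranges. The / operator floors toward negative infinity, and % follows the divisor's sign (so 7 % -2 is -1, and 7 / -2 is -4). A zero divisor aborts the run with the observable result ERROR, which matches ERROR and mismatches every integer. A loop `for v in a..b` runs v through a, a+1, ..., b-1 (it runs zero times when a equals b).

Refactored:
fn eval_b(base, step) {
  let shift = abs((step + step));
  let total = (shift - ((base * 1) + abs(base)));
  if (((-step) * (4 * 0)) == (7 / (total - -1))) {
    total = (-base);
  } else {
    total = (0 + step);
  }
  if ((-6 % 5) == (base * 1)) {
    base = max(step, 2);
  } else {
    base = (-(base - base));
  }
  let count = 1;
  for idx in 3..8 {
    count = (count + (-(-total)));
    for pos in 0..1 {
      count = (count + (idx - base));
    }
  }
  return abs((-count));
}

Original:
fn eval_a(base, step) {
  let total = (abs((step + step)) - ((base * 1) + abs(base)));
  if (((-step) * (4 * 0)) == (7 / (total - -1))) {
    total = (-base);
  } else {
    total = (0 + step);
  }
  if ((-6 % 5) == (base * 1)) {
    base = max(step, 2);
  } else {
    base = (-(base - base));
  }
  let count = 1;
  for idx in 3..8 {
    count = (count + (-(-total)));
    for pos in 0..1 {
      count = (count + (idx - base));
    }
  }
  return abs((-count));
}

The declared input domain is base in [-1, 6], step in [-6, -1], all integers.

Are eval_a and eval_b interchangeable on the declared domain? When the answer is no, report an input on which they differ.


Side by side, the visible changes include: local variable names differ; also statement counts differ.
One worked example (base=3, step=-3) — eval_a: total becomes 0; next (((-step) * (4 * 0)) == (7 / (total - -1))) evaluates to false; next total becomes -3; next ((-6 % 5) == (base * 1)) evaluates to false; next base becomes 0; next count becomes 1; next at idx=3:; next count becomes -2; next at pos=0:; next count becomes 1; next at idx=4:; next count becomes -2; next at pos=0:; next count becomes 2; next at idx=5:; next count becomes -1; next at pos=0:; next count becomes 4; next at idx=6:; next count becomes 1; next at pos=0:; next count becomes 7; next at idx=7:; next count becomes 4; next at pos=0:; next count becomes 11; next final value 11; eval_b: shift becomes 6; next total becomes 0; next (((-step) * (4 * 0)) == (7 / (total - -1))) evaluates to false; next total becomes -3; next ((-6 % 5) == (base * 1)) evaluates to false; next base becomes 0; next count becomes 1; next at idx=3:; next count becomes -2; next at pos=0:; next count becomes 1; next at idx=4:; next count becomes -2; next at pos=0:; next count becomes 2; next at idx=5:; next count becomes -1; next at pos=0:; next count becomes 4; next at idx=6:; next count becomes 1; next at pos=0:; next count becomes 7; next at idx=7:; next count becomes 4; next at pos=0:; next count becomes 11; next final value 11; agreement on 11.
Sweeping the whole domain (48 inputs) finds no disagreement.
verdict: equivalent
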